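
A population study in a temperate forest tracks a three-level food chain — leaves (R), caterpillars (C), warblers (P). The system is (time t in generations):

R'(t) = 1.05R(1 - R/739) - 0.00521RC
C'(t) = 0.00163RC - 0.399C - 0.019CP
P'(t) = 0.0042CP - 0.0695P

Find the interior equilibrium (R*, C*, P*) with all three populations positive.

R* ≈ 678, C* ≈ 16.5, P* ≈ 37.2

From dP/dt = 0: 0.0042C* = 0.0695, so C* = 16.5.
From dR/dt = 0: 1.05(1 - R*/739) = 0.00521·16.5, giving R* = 739·(1 - 0.0821) = 678.
From dC/dt = 0: 0.00163·678 - 0.399 = 0.019P*, so P* = 0.707/0.019 = 37.2.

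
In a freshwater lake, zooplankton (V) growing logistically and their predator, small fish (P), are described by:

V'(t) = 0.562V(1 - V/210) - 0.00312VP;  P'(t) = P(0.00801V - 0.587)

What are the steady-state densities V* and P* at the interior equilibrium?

From dP/dt = 0 with P > 0: 0.00801V* = 0.587, so V* = 73.3.
Substitute into dV/dt = 0: 0.562(1 - 73.3/210) = 0.00312P*.
The bracket is 0.651, giving P* = 0.366/0.00312 = 117.

V* ≈ 73.3, P* ≈ 117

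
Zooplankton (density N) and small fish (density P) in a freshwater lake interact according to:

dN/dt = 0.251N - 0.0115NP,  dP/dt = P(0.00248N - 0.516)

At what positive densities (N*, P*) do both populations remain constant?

Set dP/dt = 0 with P > 0: 0.00248N - 0.516 = 0, so N* = 0.516/0.00248 = 208.
Set dN/dt = 0 with N > 0: 0.251 - 0.0115P = 0, so P* = 0.251/0.0115 = 21.8.

N* ≈ 208, P* ≈ 21.8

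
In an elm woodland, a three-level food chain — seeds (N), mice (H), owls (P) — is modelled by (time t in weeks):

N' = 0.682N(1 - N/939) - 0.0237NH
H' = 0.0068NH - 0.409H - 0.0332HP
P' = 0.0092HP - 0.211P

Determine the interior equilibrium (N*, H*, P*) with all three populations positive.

From dP/dt = 0: 0.0092H* = 0.211, so H* = 22.9.
From dN/dt = 0: 0.682(1 - N*/939) = 0.0237·22.9, giving N* = 939·(1 - 0.797) = 191.
From dH/dt = 0: 0.0068·191 - 0.409 = 0.0332P*, so P* = 0.887/0.0332 = 26.7.

N* ≈ 191, H* ≈ 22.9, P* ≈ 26.7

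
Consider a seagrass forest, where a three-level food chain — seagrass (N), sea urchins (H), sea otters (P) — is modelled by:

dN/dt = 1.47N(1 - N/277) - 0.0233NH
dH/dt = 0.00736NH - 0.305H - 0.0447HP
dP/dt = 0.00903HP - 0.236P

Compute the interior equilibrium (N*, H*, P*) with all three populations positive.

From dP/dt = 0: 0.00903H* = 0.236, so H* = 26.1.
From dN/dt = 0: 1.47(1 - N*/277) = 0.0233·26.1, giving N* = 277·(1 - 0.414) = 162.
From dH/dt = 0: 0.00736·162 - 0.305 = 0.0447P*, so P* = 0.889/0.0447 = 19.9.

N* ≈ 162, H* ≈ 26.1, P* ≈ 19.9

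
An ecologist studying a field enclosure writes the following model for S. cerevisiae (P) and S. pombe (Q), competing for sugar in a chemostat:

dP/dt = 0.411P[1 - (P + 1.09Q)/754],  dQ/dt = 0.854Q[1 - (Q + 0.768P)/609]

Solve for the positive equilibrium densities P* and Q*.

Setting both brackets to zero gives the nullclines P + 1.09Q = 754 and 0.768P + Q = 609.
Substituting Q = 609 - 0.768P into the first: P(1 - 1.09·0.768) = 754 - 1.09·609.
So P* = 90.2/0.163 = 554, and then Q* = 609 - 0.768·554 = 184.

P* ≈ 554, Q* ≈ 184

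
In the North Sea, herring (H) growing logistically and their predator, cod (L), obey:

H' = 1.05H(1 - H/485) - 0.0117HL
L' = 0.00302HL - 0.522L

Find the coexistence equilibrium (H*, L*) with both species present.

From dL/dt = 0 with L > 0: 0.00302H* = 0.522, so H* = 173.
Substitute into dH/dt = 0: 1.05(1 - 173/485) = 0.0117L*.
The bracket is 0.644, giving L* = 0.676/0.0117 = 57.8.

H* ≈ 173, L* ≈ 57.8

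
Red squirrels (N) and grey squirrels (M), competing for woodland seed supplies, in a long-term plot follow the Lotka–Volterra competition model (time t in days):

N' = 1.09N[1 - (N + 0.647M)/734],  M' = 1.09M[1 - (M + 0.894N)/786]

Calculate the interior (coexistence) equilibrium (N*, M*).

Setting both brackets to zero gives the nullclines N + 0.647M = 734 and 0.894N + M = 786.
Substituting M = 786 - 0.894N into the first: N(1 - 0.647·0.894) = 734 - 0.647·786.
So N* = 225/0.422 = 535, and then M* = 786 - 0.894·535 = 308.

N* ≈ 535, M* ≈ 308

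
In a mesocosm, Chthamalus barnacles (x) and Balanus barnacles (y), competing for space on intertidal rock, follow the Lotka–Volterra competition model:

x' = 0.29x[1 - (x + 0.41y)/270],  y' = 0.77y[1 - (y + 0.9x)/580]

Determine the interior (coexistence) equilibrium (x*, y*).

x* ≈ 51, y* ≈ 534

Setting both brackets to zero gives the nullclines x + 0.41y = 270 and 0.9x + y = 580.
Substituting y = 580 - 0.9x into the first: x(1 - 0.41·0.9) = 270 - 0.41·580.
So x* = 32.2/0.631 = 51, and then y* = 580 - 0.9·51 = 534.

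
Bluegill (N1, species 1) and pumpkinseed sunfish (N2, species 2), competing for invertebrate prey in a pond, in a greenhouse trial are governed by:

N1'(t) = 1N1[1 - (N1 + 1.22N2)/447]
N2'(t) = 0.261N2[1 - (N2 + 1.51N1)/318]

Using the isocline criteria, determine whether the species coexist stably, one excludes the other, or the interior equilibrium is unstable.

Compare the nullcline intercepts: K1/α12 = 447/1.22 = 366 > K2 = 318; K2/α21 = 318/1.51 = 211 < K1 = 447.
Since the inequalities point opposite ways, species 1 can invade but species 2 cannot.

species 1 excludes species 2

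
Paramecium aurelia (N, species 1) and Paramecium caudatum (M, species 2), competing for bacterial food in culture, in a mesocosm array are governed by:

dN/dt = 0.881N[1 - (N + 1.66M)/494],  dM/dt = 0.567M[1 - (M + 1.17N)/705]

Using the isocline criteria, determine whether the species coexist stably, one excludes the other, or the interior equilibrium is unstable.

species 2 excludes species 1

Compare the nullcline intercepts: K1/α12 = 494/1.66 = 298 < K2 = 705; K2/α21 = 705/1.17 = 603 > K1 = 494.
Since the inequalities point opposite ways, species 2 can invade but species 1 cannot.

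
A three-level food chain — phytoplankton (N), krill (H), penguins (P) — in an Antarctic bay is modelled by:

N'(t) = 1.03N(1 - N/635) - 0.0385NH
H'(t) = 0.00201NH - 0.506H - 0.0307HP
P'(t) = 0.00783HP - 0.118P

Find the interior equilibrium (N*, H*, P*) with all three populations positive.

N* ≈ 277, H* ≈ 15.1, P* ≈ 1.67

From dP/dt = 0: 0.00783H* = 0.118, so H* = 15.1.
From dN/dt = 0: 1.03(1 - N*/635) = 0.0385·15.1, giving N* = 635·(1 - 0.563) = 277.
From dH/dt = 0: 0.00201·277 - 0.506 = 0.0307P*, so P* = 0.0514/0.0307 = 1.67.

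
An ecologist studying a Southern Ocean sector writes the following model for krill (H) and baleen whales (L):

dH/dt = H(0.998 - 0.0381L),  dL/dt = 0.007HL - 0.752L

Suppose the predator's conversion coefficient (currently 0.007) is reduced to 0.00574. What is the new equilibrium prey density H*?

H* ≈ 131

At the interior fixed point, setting dL/dt = 0 with L > 0 fixes H* = (predator death rate)/(HL coefficient) — independent of the other coefficients.
With the change, H* = 0.752/0.00574 = 131; it rises from 107.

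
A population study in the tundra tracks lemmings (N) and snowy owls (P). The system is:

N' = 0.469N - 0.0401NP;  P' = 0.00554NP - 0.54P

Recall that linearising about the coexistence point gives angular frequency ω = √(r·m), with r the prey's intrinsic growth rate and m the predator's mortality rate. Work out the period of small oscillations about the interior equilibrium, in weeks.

Here r = 0.469 and m = 0.54, so r·m = 0.253.
ω = √0.253 = 0.503 per week, hence T = 2π/ω ≈ 12.5 weeks.

T ≈ 12.5 weeks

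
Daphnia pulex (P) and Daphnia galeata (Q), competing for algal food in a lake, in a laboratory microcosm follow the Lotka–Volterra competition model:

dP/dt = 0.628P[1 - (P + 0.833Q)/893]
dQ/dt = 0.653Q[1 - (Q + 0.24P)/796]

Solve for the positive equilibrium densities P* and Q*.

Setting both brackets to zero gives the nullclines P + 0.833Q = 893 and 0.24P + Q = 796.
Substituting Q = 796 - 0.24P into the first: P(1 - 0.833·0.24) = 893 - 0.833·796.
So P* = 230/0.8 = 287, and then Q* = 796 - 0.24·287 = 727.

P* ≈ 287, Q* ≈ 727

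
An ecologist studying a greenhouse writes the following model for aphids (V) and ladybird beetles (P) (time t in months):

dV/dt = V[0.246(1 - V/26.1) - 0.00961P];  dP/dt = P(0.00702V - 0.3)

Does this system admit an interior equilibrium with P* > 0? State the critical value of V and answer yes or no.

The predator equation gives dP/dt > 0 only when V > 0.3/0.00702 = 42.7.
Without the predator, V → K = 26.1. Since 26.1 < 42.7, the predator cannot invade.

Threshold V = 42.7; K < 42.7, so no, the predator goes extinct.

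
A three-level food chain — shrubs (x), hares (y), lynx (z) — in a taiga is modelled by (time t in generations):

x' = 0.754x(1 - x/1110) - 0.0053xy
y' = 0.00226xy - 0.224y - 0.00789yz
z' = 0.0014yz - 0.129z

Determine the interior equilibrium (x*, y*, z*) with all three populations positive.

From dz/dt = 0: 0.0014y* = 0.129, so y* = 92.1.
From dx/dt = 0: 0.754(1 - x*/1110) = 0.0053·92.1, giving x* = 1110·(1 - 0.648) = 391.
From dy/dt = 0: 0.00226·391 - 0.224 = 0.00789z*, so z* = 0.66/0.00789 = 83.6.

x* ≈ 391, y* ≈ 92.1, z* ≈ 83.6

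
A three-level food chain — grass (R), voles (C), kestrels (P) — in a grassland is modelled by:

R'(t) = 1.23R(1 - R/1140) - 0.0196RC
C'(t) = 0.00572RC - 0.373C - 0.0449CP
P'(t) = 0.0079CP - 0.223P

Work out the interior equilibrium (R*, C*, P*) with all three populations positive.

From dP/dt = 0: 0.0079C* = 0.223, so C* = 28.2.
From dR/dt = 0: 1.23(1 - R*/1140) = 0.0196·28.2, giving R* = 1140·(1 - 0.45) = 627.
From dC/dt = 0: 0.00572·627 - 0.373 = 0.0449P*, so P* = 3.21/0.0449 = 71.6.

R* ≈ 627, C* ≈ 28.2, P* ≈ 71.6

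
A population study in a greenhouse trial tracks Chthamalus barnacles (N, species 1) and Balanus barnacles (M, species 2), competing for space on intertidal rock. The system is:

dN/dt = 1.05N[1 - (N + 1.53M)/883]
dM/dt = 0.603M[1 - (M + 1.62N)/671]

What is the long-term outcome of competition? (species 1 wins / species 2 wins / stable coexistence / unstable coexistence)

unstable coexistence (outcome depends on initial conditions)

Compare the nullcline intercepts: K1/α12 = 883/1.53 = 577 < K2 = 671; K2/α21 = 671/1.62 = 414 < K1 = 883.
Since both are reversed, neither can invade when rare; the interior point is a saddle.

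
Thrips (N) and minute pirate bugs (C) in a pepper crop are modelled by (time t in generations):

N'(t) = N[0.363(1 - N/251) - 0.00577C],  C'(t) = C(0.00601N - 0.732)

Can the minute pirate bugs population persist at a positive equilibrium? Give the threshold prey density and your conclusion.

The predator equation gives dC/dt > 0 only when N > 0.732/0.00601 = 122.
Without the predator, N → K = 251. Since 251 > 122, the predator can invade and persist.

Threshold N = 122; K > 122, so yes, the predator persists.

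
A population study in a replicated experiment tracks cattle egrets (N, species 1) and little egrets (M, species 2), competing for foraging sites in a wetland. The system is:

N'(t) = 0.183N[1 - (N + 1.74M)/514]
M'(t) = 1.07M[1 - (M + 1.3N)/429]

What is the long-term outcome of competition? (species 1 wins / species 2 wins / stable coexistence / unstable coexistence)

unstable coexistence (outcome depends on initial conditions)

Compare the nullcline intercepts: K1/α12 = 514/1.74 = 295 < K2 = 429; K2/α21 = 429/1.3 = 330 < K1 = 514.
Since both are reversed, neither can invade when rare; the interior point is a saddle.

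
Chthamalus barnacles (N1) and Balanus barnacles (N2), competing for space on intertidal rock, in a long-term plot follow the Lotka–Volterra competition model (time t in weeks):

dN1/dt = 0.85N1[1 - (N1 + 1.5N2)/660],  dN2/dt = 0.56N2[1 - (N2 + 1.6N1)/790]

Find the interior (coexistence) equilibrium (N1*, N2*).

Setting both brackets to zero gives the nullclines N1 + 1.5N2 = 660 and 1.6N1 + N2 = 790.
Substituting N2 = 790 - 1.6N1 into the first: N1(1 - 1.5·1.6) = 660 - 1.5·790.
So N1* = -525/-1.4 = 375, and then N2* = 790 - 1.6·375 = 190.

N1* ≈ 375, N2* ≈ 190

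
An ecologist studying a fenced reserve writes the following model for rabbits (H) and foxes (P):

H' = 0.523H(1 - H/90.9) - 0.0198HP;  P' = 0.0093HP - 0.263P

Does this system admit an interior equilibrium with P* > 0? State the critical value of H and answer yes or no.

Threshold H = 28.3; K > 28.3, so yes, the predator persists.

The predator equation gives dP/dt > 0 only when H > 0.263/0.0093 = 28.3.
Without the predator, H → K = 90.9. Since 90.9 > 28.3, the predator can invade and persist.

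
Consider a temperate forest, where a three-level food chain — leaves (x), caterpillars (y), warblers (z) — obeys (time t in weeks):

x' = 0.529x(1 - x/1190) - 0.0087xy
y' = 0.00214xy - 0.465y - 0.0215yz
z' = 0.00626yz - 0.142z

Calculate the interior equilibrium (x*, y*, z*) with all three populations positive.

From dz/dt = 0: 0.00626y* = 0.142, so y* = 22.7.
From dx/dt = 0: 0.529(1 - x*/1190) = 0.0087·22.7, giving x* = 1190·(1 - 0.373) = 746.
From dy/dt = 0: 0.00214·746 - 0.465 = 0.0215z*, so z* = 1.13/0.0215 = 52.6.

x* ≈ 746, y* ≈ 22.7, z* ≈ 52.6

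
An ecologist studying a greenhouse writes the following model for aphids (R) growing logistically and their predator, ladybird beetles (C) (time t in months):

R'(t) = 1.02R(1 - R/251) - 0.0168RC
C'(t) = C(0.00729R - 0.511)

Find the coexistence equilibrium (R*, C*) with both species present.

R* ≈ 70.1, C* ≈ 43.8

From dC/dt = 0 with C > 0: 0.00729R* = 0.511, so R* = 70.1.
Substitute into dR/dt = 0: 1.02(1 - 70.1/251) = 0.0168C*.
The bracket is 0.721, giving C* = 0.735/0.0168 = 43.8.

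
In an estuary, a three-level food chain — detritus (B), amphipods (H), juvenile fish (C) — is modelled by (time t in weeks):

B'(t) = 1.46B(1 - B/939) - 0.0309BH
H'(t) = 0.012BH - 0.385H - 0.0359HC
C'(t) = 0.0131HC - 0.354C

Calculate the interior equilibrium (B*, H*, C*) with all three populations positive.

B* ≈ 402, H* ≈ 27, C* ≈ 124

From dC/dt = 0: 0.0131H* = 0.354, so H* = 27.
From dB/dt = 0: 1.46(1 - B*/939) = 0.0309·27, giving B* = 939·(1 - 0.572) = 402.
From dH/dt = 0: 0.012·402 - 0.385 = 0.0359C*, so C* = 4.44/0.0359 = 124.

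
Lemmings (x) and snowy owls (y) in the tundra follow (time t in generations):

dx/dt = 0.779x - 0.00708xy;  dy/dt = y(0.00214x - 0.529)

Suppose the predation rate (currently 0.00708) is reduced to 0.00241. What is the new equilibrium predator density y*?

y* ≈ 323

At the interior fixed point, setting dx/dt = 0 with x > 0 fixes y* = (prey growth rate)/(xy coefficient) — independent of the other coefficients.
With the change, y* = 0.779/0.00241 = 323; it rises from 110.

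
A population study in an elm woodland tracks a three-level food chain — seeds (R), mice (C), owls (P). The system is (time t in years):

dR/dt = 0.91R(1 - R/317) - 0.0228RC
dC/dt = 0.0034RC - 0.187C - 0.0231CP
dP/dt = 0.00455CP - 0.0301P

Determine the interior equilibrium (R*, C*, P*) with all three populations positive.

From dP/dt = 0: 0.00455C* = 0.0301, so C* = 6.62.
From dR/dt = 0: 0.91(1 - R*/317) = 0.0228·6.62, giving R* = 317·(1 - 0.166) = 264.
From dC/dt = 0: 0.0034·264 - 0.187 = 0.0231P*, so P* = 0.712/0.0231 = 30.8.

R* ≈ 264, C* ≈ 6.62, P* ≈ 30.8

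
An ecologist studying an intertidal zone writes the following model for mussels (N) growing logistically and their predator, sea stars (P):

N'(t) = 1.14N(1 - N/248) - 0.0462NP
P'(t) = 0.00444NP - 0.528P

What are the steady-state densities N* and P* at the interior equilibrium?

From dP/dt = 0 with P > 0: 0.00444N* = 0.528, so N* = 119.
Substitute into dN/dt = 0: 1.14(1 - 119/248) = 0.0462P*.
The bracket is 0.52, giving P* = 0.593/0.0462 = 12.8.

N* ≈ 119, P* ≈ 12.8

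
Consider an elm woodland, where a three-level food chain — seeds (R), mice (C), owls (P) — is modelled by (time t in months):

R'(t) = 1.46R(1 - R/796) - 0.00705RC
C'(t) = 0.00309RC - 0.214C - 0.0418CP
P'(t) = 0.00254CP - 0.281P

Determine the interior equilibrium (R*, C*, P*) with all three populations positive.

From dP/dt = 0: 0.00254C* = 0.281, so C* = 111.
From dR/dt = 0: 1.46(1 - R*/796) = 0.00705·111, giving R* = 796·(1 - 0.534) = 371.
From dC/dt = 0: 0.00309·371 - 0.214 = 0.0418P*, so P* = 0.932/0.0418 = 22.3.

R* ≈ 371, C* ≈ 111, P* ≈ 22.3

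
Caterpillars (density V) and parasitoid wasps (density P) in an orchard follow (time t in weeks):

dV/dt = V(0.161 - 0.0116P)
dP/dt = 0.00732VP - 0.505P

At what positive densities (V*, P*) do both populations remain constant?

Set dP/dt = 0 with P > 0: 0.00732V - 0.505 = 0, so V* = 0.505/0.00732 = 69.
Set dV/dt = 0 with V > 0: 0.161 - 0.0116P = 0, so P* = 0.161/0.0116 = 13.9.

V* ≈ 69, P* ≈ 13.9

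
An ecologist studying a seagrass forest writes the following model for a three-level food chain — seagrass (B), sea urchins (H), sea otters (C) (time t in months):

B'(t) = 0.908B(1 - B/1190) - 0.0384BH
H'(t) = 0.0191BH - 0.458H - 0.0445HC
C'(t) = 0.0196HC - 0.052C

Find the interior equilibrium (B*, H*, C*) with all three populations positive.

From dC/dt = 0: 0.0196H* = 0.052, so H* = 2.65.
From dB/dt = 0: 0.908(1 - B*/1190) = 0.0384·2.65, giving B* = 1190·(1 - 0.112) = 1060.
From dH/dt = 0: 0.0191·1060 - 0.458 = 0.0445C*, so C* = 19.7/0.0445 = 443.

B* ≈ 1060, H* ≈ 2.65, C* ≈ 443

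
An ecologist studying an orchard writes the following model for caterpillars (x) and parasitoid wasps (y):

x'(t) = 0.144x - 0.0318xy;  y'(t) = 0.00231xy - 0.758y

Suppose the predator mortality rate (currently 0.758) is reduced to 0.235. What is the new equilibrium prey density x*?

At the interior fixed point, setting dy/dt = 0 with y > 0 fixes x* = (predator death rate)/(xy coefficient) — independent of the other coefficients.
With the change, x* = 0.235/0.00231 = 102; it falls from 328.

x* ≈ 102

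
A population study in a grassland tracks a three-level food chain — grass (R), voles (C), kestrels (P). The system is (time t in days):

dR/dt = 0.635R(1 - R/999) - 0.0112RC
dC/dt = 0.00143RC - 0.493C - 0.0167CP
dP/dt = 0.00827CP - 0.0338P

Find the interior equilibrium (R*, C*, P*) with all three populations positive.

R* ≈ 927, C* ≈ 4.09, P* ≈ 49.9

From dP/dt = 0: 0.00827C* = 0.0338, so C* = 4.09.
From dR/dt = 0: 0.635(1 - R*/999) = 0.0112·4.09, giving R* = 999·(1 - 0.0721) = 927.
From dC/dt = 0: 0.00143·927 - 0.493 = 0.0167P*, so P* = 0.833/0.0167 = 49.9.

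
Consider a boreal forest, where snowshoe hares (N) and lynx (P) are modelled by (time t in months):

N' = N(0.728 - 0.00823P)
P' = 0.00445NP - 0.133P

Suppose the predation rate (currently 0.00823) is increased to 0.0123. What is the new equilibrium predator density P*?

At the interior fixed point, setting dN/dt = 0 with N > 0 fixes P* = (prey growth rate)/(NP coefficient) — independent of the other coefficients.
With the change, P* = 0.728/0.0123 = 59.2; it falls from 88.5.

P* ≈ 59.2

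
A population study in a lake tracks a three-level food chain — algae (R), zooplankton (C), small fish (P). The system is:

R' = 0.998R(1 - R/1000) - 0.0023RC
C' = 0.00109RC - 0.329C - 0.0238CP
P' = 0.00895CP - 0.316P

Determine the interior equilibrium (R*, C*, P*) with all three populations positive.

R* ≈ 919, C* ≈ 35.3, P* ≈ 28.2

From dP/dt = 0: 0.00895C* = 0.316, so C* = 35.3.
From dR/dt = 0: 0.998(1 - R*/1000) = 0.0023·35.3, giving R* = 1000·(1 - 0.0814) = 919.
From dC/dt = 0: 0.00109·919 - 0.329 = 0.0238P*, so P* = 0.672/0.0238 = 28.2.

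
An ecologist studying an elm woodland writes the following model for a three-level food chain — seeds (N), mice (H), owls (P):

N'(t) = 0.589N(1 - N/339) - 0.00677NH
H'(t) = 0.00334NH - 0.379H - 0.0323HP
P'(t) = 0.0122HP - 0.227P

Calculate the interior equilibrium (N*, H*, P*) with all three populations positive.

From dP/dt = 0: 0.0122H* = 0.227, so H* = 18.6.
From dN/dt = 0: 0.589(1 - N*/339) = 0.00677·18.6, giving N* = 339·(1 - 0.214) = 266.
From dH/dt = 0: 0.00334·266 - 0.379 = 0.0323P*, so P* = 0.511/0.0323 = 15.8.

N* ≈ 266, H* ≈ 18.6, P* ≈ 15.8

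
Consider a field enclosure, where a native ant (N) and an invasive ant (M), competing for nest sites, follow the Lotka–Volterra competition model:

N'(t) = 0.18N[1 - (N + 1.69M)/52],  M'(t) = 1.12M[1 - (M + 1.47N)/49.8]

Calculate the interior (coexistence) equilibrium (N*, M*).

Setting both brackets to zero gives the nullclines N + 1.69M = 52 and 1.47N + M = 49.8.
Substituting M = 49.8 - 1.47N into the first: N(1 - 1.69·1.47) = 52 - 1.69·49.8.
So N* = -32.2/-1.48 = 21.7, and then M* = 49.8 - 1.47·21.7 = 17.9.

N* ≈ 21.7, M* ≈ 17.9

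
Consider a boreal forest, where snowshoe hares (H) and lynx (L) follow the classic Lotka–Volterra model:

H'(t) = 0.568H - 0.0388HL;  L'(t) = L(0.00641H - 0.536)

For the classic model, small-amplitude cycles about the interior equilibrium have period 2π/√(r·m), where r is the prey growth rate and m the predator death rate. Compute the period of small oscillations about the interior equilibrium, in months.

T ≈ 11.4 months

Here r = 0.568 and m = 0.536, so r·m = 0.304.
ω = √0.304 = 0.552 per month, hence T = 2π/ω ≈ 11.4 months.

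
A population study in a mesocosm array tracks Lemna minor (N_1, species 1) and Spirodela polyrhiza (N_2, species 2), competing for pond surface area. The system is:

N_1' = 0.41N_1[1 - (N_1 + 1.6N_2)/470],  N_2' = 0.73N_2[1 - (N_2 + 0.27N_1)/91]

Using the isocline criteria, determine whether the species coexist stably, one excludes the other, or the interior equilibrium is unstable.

Compare the nullcline intercepts: K1/α12 = 470/1.6 = 294 > K2 = 91; K2/α21 = 91/0.27 = 337 < K1 = 470.
Since the inequalities point opposite ways, species 1 can invade but species 2 cannot.

species 1 excludes species 2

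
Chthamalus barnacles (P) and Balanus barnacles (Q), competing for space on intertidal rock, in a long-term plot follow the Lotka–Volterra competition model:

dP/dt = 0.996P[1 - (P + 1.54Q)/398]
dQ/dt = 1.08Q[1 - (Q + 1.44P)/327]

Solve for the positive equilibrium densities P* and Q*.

P* ≈ 86.7, Q* ≈ 202

Setting both brackets to zero gives the nullclines P + 1.54Q = 398 and 1.44P + Q = 327.
Substituting Q = 327 - 1.44P into the first: P(1 - 1.54·1.44) = 398 - 1.54·327.
So P* = -106/-1.22 = 86.7, and then Q* = 327 - 1.44·86.7 = 202.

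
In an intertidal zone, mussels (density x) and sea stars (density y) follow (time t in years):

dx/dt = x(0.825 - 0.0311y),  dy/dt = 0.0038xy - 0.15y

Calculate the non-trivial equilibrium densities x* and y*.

x* ≈ 39.5, y* ≈ 26.5

Set dy/dt = 0 with y > 0: 0.0038x - 0.15 = 0, so x* = 0.15/0.0038 = 39.5.
Set dx/dt = 0 with x > 0: 0.825 - 0.0311y = 0, so y* = 0.825/0.0311 = 26.5.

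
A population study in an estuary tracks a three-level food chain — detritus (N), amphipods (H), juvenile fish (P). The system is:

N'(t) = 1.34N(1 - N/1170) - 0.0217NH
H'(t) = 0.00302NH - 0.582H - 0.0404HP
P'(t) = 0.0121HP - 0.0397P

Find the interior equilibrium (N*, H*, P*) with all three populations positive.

From dP/dt = 0: 0.0121H* = 0.0397, so H* = 3.28.
From dN/dt = 0: 1.34(1 - N*/1170) = 0.0217·3.28, giving N* = 1170·(1 - 0.0531) = 1110.
From dH/dt = 0: 0.00302·1110 - 0.582 = 0.0404P*, so P* = 2.76/0.0404 = 68.4.

N* ≈ 1110, H* ≈ 3.28, P* ≈ 68.4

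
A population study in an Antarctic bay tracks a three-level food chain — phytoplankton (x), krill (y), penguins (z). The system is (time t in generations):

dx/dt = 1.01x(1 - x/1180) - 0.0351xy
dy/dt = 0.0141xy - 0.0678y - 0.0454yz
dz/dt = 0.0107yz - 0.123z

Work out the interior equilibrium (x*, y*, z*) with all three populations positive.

x* ≈ 709, y* ≈ 11.5, z* ≈ 219

From dz/dt = 0: 0.0107y* = 0.123, so y* = 11.5.
From dx/dt = 0: 1.01(1 - x*/1180) = 0.0351·11.5, giving x* = 1180·(1 - 0.399) = 709.
From dy/dt = 0: 0.0141·709 - 0.0678 = 0.0454z*, so z* = 9.92/0.0454 = 219.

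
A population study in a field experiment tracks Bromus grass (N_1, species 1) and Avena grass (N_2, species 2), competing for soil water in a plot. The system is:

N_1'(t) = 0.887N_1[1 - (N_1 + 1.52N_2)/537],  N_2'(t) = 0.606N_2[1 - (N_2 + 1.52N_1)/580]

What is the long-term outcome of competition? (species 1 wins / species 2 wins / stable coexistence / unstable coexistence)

unstable coexistence (outcome depends on initial conditions)

Compare the nullcline intercepts: K1/α12 = 537/1.52 = 353 < K2 = 580; K2/α21 = 580/1.52 = 382 < K1 = 537.
Since both are reversed, neither can invade when rare; the interior point is a saddle.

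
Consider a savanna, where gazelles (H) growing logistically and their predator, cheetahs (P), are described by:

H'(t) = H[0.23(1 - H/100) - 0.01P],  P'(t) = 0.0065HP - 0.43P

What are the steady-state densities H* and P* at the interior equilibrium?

From dP/dt = 0 with P > 0: 0.0065H* = 0.43, so H* = 66.2.
Substitute into dH/dt = 0: 0.23(1 - 66.2/100) = 0.01P*.
The bracket is 0.338, giving P* = 0.0778/0.01 = 7.78.

H* ≈ 66.2, P* ≈ 7.78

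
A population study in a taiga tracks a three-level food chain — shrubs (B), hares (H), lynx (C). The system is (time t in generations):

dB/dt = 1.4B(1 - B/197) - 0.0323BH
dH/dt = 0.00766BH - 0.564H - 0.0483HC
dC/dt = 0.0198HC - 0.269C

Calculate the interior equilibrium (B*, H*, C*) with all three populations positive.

From dC/dt = 0: 0.0198H* = 0.269, so H* = 13.6.
From dB/dt = 0: 1.4(1 - B*/197) = 0.0323·13.6, giving B* = 197·(1 - 0.313) = 135.
From dH/dt = 0: 0.00766·135 - 0.564 = 0.0483C*, so C* = 0.472/0.0483 = 9.77.

B* ≈ 135, H* ≈ 13.6, C* ≈ 9.77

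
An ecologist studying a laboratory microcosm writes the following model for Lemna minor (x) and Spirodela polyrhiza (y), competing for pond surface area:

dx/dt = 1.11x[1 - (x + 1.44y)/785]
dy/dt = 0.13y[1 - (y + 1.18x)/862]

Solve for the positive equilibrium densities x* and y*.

x* ≈ 653, y* ≈ 92

Setting both brackets to zero gives the nullclines x + 1.44y = 785 and 1.18x + y = 862.
Substituting y = 862 - 1.18x into the first: x(1 - 1.44·1.18) = 785 - 1.44·862.
So x* = -456/-0.699 = 653, and then y* = 862 - 1.18·653 = 92.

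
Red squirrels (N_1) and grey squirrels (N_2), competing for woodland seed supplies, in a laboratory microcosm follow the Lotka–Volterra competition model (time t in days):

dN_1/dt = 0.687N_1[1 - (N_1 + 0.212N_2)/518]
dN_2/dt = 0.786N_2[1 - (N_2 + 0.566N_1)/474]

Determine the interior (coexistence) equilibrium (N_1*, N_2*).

Setting both brackets to zero gives the nullclines N_1 + 0.212N_2 = 518 and 0.566N_1 + N_2 = 474.
Substituting N_2 = 474 - 0.566N_1 into the first: N_1(1 - 0.212·0.566) = 518 - 0.212·474.
So N_1* = 418/0.88 = 474, and then N_2* = 474 - 0.566·474 = 205.

N_1* ≈ 474, N_2* ≈ 205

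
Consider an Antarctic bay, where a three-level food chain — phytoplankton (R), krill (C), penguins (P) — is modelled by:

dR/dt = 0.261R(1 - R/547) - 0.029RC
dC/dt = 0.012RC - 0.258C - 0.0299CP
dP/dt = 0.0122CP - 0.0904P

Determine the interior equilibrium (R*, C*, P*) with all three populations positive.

R* ≈ 96.6, C* ≈ 7.41, P* ≈ 30.2

From dP/dt = 0: 0.0122C* = 0.0904, so C* = 7.41.
From dR/dt = 0: 0.261(1 - R*/547) = 0.029·7.41, giving R* = 547·(1 - 0.823) = 96.6.
From dC/dt = 0: 0.012·96.6 - 0.258 = 0.0299P*, so P* = 0.902/0.0299 = 30.2.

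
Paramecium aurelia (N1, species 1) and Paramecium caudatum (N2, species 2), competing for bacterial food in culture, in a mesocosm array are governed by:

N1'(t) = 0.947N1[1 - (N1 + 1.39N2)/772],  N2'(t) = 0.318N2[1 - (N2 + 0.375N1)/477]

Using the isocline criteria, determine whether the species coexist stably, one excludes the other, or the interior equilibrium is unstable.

stable coexistence

Compare the nullcline intercepts: K1/α12 = 772/1.39 = 555 > K2 = 477; K2/α21 = 477/0.375 = 1270 > K1 = 772.
Since both inequalities hold, each species can invade when rare, so the interior equilibrium is stable.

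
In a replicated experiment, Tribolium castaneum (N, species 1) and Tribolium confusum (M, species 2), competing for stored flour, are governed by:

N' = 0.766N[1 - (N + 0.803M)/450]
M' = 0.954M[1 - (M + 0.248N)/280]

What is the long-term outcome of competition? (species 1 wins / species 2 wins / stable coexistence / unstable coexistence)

Compare the nullcline intercepts: K1/α12 = 450/0.803 = 560 > K2 = 280; K2/α21 = 280/0.248 = 1130 > K1 = 450.
Since both inequalities hold, each species can invade when rare, so the interior equilibrium is stable.

stable coexistence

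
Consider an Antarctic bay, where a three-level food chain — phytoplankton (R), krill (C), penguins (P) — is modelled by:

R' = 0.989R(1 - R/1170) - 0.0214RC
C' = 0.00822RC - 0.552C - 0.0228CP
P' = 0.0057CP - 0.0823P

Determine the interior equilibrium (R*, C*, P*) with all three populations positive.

From dP/dt = 0: 0.0057C* = 0.0823, so C* = 14.4.
From dR/dt = 0: 0.989(1 - R*/1170) = 0.0214·14.4, giving R* = 1170·(1 - 0.312) = 804.
From dC/dt = 0: 0.00822·804 - 0.552 = 0.0228P*, so P* = 6.06/0.0228 = 266.

R* ≈ 804, C* ≈ 14.4, P* ≈ 266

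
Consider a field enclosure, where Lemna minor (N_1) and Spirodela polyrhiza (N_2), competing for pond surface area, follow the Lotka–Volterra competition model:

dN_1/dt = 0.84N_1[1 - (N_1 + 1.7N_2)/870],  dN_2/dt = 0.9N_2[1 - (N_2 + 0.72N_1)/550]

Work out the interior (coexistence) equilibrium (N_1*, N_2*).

N_1* ≈ 290, N_2* ≈ 341

Setting both brackets to zero gives the nullclines N_1 + 1.7N_2 = 870 and 0.72N_1 + N_2 = 550.
Substituting N_2 = 550 - 0.72N_1 into the first: N_1(1 - 1.7·0.72) = 870 - 1.7·550.
So N_1* = -65/-0.224 = 290, and then N_2* = 550 - 0.72·290 = 341.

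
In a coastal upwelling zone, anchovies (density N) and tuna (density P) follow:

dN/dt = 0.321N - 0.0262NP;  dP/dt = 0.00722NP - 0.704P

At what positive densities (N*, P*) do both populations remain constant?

N* ≈ 97.5, P* ≈ 12.3

Set dP/dt = 0 with P > 0: 0.00722N - 0.704 = 0, so N* = 0.704/0.00722 = 97.5.
Set dN/dt = 0 with N > 0: 0.321 - 0.0262P = 0, so P* = 0.321/0.0262 = 12.3.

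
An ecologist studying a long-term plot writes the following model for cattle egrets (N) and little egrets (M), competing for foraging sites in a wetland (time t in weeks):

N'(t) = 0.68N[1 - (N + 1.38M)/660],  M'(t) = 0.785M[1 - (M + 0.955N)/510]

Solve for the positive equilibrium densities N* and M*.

N* ≈ 138, M* ≈ 378

Setting both brackets to zero gives the nullclines N + 1.38M = 660 and 0.955N + M = 510.
Substituting M = 510 - 0.955N into the first: N(1 - 1.38·0.955) = 660 - 1.38·510.
So N* = -43.8/-0.318 = 138, and then M* = 510 - 0.955·138 = 378.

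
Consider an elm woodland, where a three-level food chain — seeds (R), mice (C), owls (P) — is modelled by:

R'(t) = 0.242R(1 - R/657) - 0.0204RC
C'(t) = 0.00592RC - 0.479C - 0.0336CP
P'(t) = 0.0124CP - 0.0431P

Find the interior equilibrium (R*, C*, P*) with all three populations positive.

R* ≈ 464, C* ≈ 3.48, P* ≈ 67.6

From dP/dt = 0: 0.0124C* = 0.0431, so C* = 3.48.
From dR/dt = 0: 0.242(1 - R*/657) = 0.0204·3.48, giving R* = 657·(1 - 0.293) = 464.
From dC/dt = 0: 0.00592·464 - 0.479 = 0.0336P*, so P* = 2.27/0.0336 = 67.6.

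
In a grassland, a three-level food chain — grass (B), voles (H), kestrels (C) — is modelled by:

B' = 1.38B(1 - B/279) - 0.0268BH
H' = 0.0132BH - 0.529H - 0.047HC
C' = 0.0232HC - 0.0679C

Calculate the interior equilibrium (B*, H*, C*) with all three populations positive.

B* ≈ 263, H* ≈ 2.93, C* ≈ 62.6

From dC/dt = 0: 0.0232H* = 0.0679, so H* = 2.93.
From dB/dt = 0: 1.38(1 - B*/279) = 0.0268·2.93, giving B* = 279·(1 - 0.0568) = 263.
From dH/dt = 0: 0.0132·263 - 0.529 = 0.047C*, so C* = 2.94/0.047 = 62.6.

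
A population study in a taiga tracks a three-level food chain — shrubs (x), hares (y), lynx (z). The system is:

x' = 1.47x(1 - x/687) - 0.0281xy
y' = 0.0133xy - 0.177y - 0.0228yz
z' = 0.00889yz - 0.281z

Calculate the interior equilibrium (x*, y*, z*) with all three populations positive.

From dz/dt = 0: 0.00889y* = 0.281, so y* = 31.6.
From dx/dt = 0: 1.47(1 - x*/687) = 0.0281·31.6, giving x* = 687·(1 - 0.604) = 272.
From dy/dt = 0: 0.0133·272 - 0.177 = 0.0228z*, so z* = 3.44/0.0228 = 151.

x* ≈ 272, y* ≈ 31.6, z* ≈ 151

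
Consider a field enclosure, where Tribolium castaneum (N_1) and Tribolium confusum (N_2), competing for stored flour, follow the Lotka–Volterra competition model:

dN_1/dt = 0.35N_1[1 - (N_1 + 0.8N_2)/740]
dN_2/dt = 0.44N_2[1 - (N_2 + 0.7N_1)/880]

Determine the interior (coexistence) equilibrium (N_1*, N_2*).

N_1* ≈ 81.8, N_2* ≈ 823

Setting both brackets to zero gives the nullclines N_1 + 0.8N_2 = 740 and 0.7N_1 + N_2 = 880.
Substituting N_2 = 880 - 0.7N_1 into the first: N_1(1 - 0.8·0.7) = 740 - 0.8·880.
So N_1* = 36/0.44 = 81.8, and then N_2* = 880 - 0.7·81.8 = 823.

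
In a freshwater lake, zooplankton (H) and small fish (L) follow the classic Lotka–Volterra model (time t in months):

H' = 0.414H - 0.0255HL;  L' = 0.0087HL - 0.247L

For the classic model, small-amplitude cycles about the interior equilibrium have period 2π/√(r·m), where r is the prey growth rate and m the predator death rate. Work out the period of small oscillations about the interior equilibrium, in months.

Here r = 0.414 and m = 0.247, so r·m = 0.102.
ω = √0.102 = 0.32 per month, hence T = 2π/ω ≈ 19.6 months.

T ≈ 19.6 months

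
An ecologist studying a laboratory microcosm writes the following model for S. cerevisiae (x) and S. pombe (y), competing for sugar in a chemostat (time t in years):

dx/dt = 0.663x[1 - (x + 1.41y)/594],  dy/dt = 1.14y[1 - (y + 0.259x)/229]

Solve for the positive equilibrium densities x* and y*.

x* ≈ 427, y* ≈ 118

Setting both brackets to zero gives the nullclines x + 1.41y = 594 and 0.259x + y = 229.
Substituting y = 229 - 0.259x into the first: x(1 - 1.41·0.259) = 594 - 1.41·229.
So x* = 271/0.635 = 427, and then y* = 229 - 0.259·427 = 118.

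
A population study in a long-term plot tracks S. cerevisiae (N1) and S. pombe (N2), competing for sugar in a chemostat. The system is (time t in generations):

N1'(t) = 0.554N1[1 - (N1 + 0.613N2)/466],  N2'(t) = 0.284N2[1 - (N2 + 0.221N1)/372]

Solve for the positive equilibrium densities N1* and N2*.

Setting both brackets to zero gives the nullclines N1 + 0.613N2 = 466 and 0.221N1 + N2 = 372.
Substituting N2 = 372 - 0.221N1 into the first: N1(1 - 0.613·0.221) = 466 - 0.613·372.
So N1* = 238/0.865 = 275, and then N2* = 372 - 0.221·275 = 311.

N1* ≈ 275, N2* ≈ 311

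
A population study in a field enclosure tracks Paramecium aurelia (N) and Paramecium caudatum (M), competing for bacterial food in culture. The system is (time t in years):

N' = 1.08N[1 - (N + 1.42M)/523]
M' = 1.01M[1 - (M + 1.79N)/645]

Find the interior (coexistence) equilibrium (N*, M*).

Setting both brackets to zero gives the nullclines N + 1.42M = 523 and 1.79N + M = 645.
Substituting M = 645 - 1.79N into the first: N(1 - 1.42·1.79) = 523 - 1.42·645.
So N* = -393/-1.54 = 255, and then M* = 645 - 1.79·255 = 189.

N* ≈ 255, M* ≈ 189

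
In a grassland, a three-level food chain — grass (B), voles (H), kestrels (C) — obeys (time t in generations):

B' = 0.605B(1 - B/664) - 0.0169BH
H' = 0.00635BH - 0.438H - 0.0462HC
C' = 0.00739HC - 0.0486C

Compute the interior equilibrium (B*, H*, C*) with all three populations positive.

B* ≈ 542, H* ≈ 6.58, C* ≈ 65

From dC/dt = 0: 0.00739H* = 0.0486, so H* = 6.58.
From dB/dt = 0: 0.605(1 - B*/664) = 0.0169·6.58, giving B* = 664·(1 - 0.184) = 542.
From dH/dt = 0: 0.00635·542 - 0.438 = 0.0462C*, so C* = 3/0.0462 = 65.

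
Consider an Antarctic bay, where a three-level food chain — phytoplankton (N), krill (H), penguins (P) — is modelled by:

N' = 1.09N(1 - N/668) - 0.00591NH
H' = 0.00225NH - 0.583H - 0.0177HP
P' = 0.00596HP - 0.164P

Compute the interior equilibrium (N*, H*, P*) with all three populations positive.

From dP/dt = 0: 0.00596H* = 0.164, so H* = 27.5.
From dN/dt = 0: 1.09(1 - N*/668) = 0.00591·27.5, giving N* = 668·(1 - 0.149) = 568.
From dH/dt = 0: 0.00225·568 - 0.583 = 0.0177P*, so P* = 0.696/0.0177 = 39.3.

N* ≈ 568, H* ≈ 27.5, P* ≈ 39.3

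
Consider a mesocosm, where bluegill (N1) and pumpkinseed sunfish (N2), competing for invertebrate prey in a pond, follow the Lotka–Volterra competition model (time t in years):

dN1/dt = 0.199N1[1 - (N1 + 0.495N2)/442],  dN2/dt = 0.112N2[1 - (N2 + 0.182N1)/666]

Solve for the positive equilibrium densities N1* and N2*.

Setting both brackets to zero gives the nullclines N1 + 0.495N2 = 442 and 0.182N1 + N2 = 666.
Substituting N2 = 666 - 0.182N1 into the first: N1(1 - 0.495·0.182) = 442 - 0.495·666.
So N1* = 112/0.91 = 123, and then N2* = 666 - 0.182·123 = 644.

N1* ≈ 123, N2* ≈ 644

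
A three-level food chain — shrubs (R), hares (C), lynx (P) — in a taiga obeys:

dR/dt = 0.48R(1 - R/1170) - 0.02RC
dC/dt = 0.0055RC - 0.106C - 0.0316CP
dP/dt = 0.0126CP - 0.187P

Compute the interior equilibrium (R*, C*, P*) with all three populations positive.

From dP/dt = 0: 0.0126C* = 0.187, so C* = 14.8.
From dR/dt = 0: 0.48(1 - R*/1170) = 0.02·14.8, giving R* = 1170·(1 - 0.618) = 446.
From dC/dt = 0: 0.0055·446 - 0.106 = 0.0316P*, so P* = 2.35/0.0316 = 74.4.

R* ≈ 446, C* ≈ 14.8, P* ≈ 74.4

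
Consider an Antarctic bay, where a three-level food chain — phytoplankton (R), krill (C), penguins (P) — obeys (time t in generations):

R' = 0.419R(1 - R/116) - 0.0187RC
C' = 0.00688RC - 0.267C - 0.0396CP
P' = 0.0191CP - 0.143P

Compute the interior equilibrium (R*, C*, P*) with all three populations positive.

R* ≈ 77.2, C* ≈ 7.49, P* ≈ 6.68

From dP/dt = 0: 0.0191C* = 0.143, so C* = 7.49.
From dR/dt = 0: 0.419(1 - R*/116) = 0.0187·7.49, giving R* = 116·(1 - 0.334) = 77.2.
From dC/dt = 0: 0.00688·77.2 - 0.267 = 0.0396P*, so P* = 0.264/0.0396 = 6.68.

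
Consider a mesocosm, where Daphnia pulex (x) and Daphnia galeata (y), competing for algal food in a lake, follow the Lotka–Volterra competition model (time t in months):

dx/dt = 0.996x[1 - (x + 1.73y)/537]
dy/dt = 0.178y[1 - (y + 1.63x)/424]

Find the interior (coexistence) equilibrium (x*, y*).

Setting both brackets to zero gives the nullclines x + 1.73y = 537 and 1.63x + y = 424.
Substituting y = 424 - 1.63x into the first: x(1 - 1.73·1.63) = 537 - 1.73·424.
So x* = -197/-1.82 = 108, and then y* = 424 - 1.63·108 = 248.

x* ≈ 108, y* ≈ 248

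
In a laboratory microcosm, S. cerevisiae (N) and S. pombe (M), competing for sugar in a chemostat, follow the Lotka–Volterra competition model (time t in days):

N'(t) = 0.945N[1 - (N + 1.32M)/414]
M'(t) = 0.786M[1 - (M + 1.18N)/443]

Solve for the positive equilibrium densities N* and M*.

N* ≈ 306, M* ≈ 81.6

Setting both brackets to zero gives the nullclines N + 1.32M = 414 and 1.18N + M = 443.
Substituting M = 443 - 1.18N into the first: N(1 - 1.32·1.18) = 414 - 1.32·443.
So N* = -171/-0.558 = 306, and then M* = 443 - 1.18·306 = 81.6.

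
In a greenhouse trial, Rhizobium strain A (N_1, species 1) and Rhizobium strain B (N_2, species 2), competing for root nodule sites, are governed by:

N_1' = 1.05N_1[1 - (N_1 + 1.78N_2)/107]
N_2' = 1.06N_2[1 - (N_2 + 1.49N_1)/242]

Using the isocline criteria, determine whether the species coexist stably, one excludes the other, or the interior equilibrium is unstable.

Compare the nullcline intercepts: K1/α12 = 107/1.78 = 60.1 < K2 = 242; K2/α21 = 242/1.49 = 162 > K1 = 107.
Since the inequalities point opposite ways, species 2 can invade but species 1 cannot.

species 2 excludes species 1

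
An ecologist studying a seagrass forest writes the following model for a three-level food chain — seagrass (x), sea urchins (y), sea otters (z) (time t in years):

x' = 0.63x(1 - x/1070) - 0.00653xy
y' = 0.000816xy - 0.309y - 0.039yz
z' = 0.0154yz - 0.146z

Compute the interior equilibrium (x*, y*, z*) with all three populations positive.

x* ≈ 965, y* ≈ 9.48, z* ≈ 12.3

From dz/dt = 0: 0.0154y* = 0.146, so y* = 9.48.
From dx/dt = 0: 0.63(1 - x*/1070) = 0.00653·9.48, giving x* = 1070·(1 - 0.0983) = 965.
From dy/dt = 0: 0.000816·965 - 0.309 = 0.039z*, so z* = 0.478/0.039 = 12.3.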